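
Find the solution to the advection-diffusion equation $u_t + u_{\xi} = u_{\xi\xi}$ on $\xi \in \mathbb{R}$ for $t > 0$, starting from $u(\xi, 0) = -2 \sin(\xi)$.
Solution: Moving frame: $\eta = \xi - t$, $\sigma = t$, $u = w(\eta,\sigma)$, so $u_t = w_{\sigma} - w_{\eta}$ and $u_{\xi\xi} = w_{\eta\eta}$.
Hence $u_t + u_{\xi} = w_{\sigma}$ and the PDE becomes the heat equation $w_{\sigma} = w_{\eta\eta}$ on $\eta \in \mathbb{R}$.
Initial data: $w(\eta,0) = u(\eta,0) = -2 \sin(\eta)$. Each mode $\sin(n\eta)$ decays as $e^{-n^2\sigma}$ on $\mathbb{R}$, so $w(\eta,\sigma) = \sum c_n e^{-n^2\sigma} \sin(n\eta)$ with $c_1=-2$: $w(\eta,\sigma) = -2 e^{-\sigma} \sin(\eta)$.
Substituting back: $u(\xi,t) = w(\xi - t, t)$.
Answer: $u(\xi, t) = -2 e^{-t} \sin(\xi - t)$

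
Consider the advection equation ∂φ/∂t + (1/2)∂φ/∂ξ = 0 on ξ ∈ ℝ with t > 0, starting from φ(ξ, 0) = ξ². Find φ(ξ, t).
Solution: By method of characteristics (waves move right with speed 1/2):
Along characteristics ξ - (1/2)t = const, φ is constant, so φ(ξ,t) = f(ξ - (1/2)t) with f = φ(·, 0).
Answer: φ(ξ, t) = (1/4)t² - tξ + ξ²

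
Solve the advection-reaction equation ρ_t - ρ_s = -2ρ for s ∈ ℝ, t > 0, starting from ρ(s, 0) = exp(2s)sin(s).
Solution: Substitute ρ = exp(2s)u.
Then ρ_s = exp(2s)(u_s + 2u), ρ_t = exp(2s)u_t; substituting and dividing by exp(2s), the lower-order terms cancel: u_t - u_s = 0 (standard advection equation).
Data for u: u(s,0) = exp(-2s)ρ(s,0) = sin(s).
By characteristics (ds/dt = -1), u(s,t) = f(s + t) with f = u(·, 0).
So u(s,t) = sin(s + t), and ρ(s,t) = exp(2s)u(s,t).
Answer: ρ(s, t) = exp(2s)sin(s + t)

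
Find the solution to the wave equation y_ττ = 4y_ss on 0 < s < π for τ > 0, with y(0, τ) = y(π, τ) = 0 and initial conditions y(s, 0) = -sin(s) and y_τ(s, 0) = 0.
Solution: Using separation of variables y = X(s)T(τ):
Eigenfunctions: sin(ns), n = 1, 2, 3, ...
General solution: y(s, τ) = Σ [A_n cos(2n τ) + B_n sin(2n τ)] sin(ns)
From y(s,0) = -sin(s): A_1=-1. From y_τ(s,0) = 0: all B_n = 0.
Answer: y(s, τ) = -sin(s)cos(2τ)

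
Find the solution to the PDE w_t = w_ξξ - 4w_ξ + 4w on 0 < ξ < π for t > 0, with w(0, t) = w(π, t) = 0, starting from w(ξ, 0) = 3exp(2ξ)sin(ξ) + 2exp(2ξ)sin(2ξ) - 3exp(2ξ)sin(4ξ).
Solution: Substitute w = exp(2ξ)u, i.e. u = exp(-2ξ)w.
By the product rule, w_ξ = exp(2ξ)(u_ξ + 2u), w_ξξ = exp(2ξ)(u_ξξ + 4u_ξ + 4u), w_t = exp(2ξ)u_t.
Substituting into the PDE and dividing by exp(2ξ): u_t = (u_ξξ + 4u_ξ + 4u) - 4(u_ξ + 2u) + 4u.
The lower-order terms cancel, leaving the standard heat equation u_t = u_ξξ.
Initial data for u: u(ξ,0) = exp(-2ξ)w(ξ,0) = 3sin(ξ) + 2sin(2ξ) - 3sin(4ξ). The boundary conditions carry over: u(0,t) = u(π,t) = 0.
Solve for u:
  Using separation of variables u = X(ξ)T(t):
  Eigenfunctions: sin(nξ), n = 1, 2, 3, ...
  General solution: u(ξ, t) = Σ c_n sin(nξ) exp(-n² t)
  Matching u(ξ,0) = 3sin(ξ) + 2sin(2ξ) - 3sin(4ξ) term by term: c_1=3, c_2=2, c_4=-3.
Hence u(ξ,t) = 3exp(-t)sin(ξ) + 2exp(-4t)sin(2ξ) - 3exp(-16t)sin(4ξ).
Transform back: w(ξ,t) = exp(2ξ)u(ξ,t).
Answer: w(ξ, t) = 3exp(-t)exp(2ξ)sin(ξ) + 2exp(-4t)exp(2ξ)sin(2ξ) - 3exp(-16t)exp(2ξ)sin(4ξ)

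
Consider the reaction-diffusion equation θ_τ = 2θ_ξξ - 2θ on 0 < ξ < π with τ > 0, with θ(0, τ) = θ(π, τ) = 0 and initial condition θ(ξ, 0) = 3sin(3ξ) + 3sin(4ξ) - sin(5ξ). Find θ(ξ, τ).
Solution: Substitute θ = exp(-2τ)u, i.e. u = exp(2τ)θ.
By the product rule, θ_τ = exp(-2τ)(u_τ - 2u), θ_ξξ = exp(-2τ)u_ξξ.
Substituting into the PDE and dividing by exp(-2τ): u_τ - 2u = 2u_ξξ - 2u.
The lower-order terms cancel, leaving the standard heat equation u_τ = 2u_ξξ.
Initial data for u: u(ξ,0) = θ(ξ,0) = 3sin(3ξ) + 3sin(4ξ) - sin(5ξ). The boundary conditions carry over: u(0,τ) = u(π,τ) = 0.
Solve for u:
  Using separation of variables u = X(ξ)G(τ):
  Eigenfunctions: sin(nξ), n = 1, 2, 3, ...
  General solution: u(ξ, τ) = Σ c_n sin(nξ) exp(-2n² τ)
  Matching u(ξ,0) = 3sin(3ξ) + 3sin(4ξ) - sin(5ξ) term by term: c_3=3, c_4=3, c_5=-1.
Hence u(ξ,τ) = 3exp(-18τ)sin(3ξ) + 3exp(-32τ)sin(4ξ) - exp(-50τ)sin(5ξ).
Transform back: θ(ξ,τ) = exp(-2τ)u(ξ,τ).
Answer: θ(ξ, τ) = 3exp(-20τ)sin(3ξ) + 3exp(-34τ)sin(4ξ) - exp(-52τ)sin(5ξ)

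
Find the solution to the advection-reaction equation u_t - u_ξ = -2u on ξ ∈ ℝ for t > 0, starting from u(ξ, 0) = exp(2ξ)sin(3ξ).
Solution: Substitute u = exp(2ξ)w, i.e. w = exp(-2ξ)u.
By the product rule, u_ξ = exp(2ξ)(w_ξ + 2w), u_t = exp(2ξ)w_t.
Substituting into the PDE and dividing by exp(2ξ): w_t - (w_ξ + 2w) = -2w.
The lower-order terms cancel, leaving the standard advection equation w_t - w_ξ = 0.
Initial data for w: w(ξ,0) = exp(-2ξ)u(ξ,0) = sin(3ξ).
Solve for w:
  By method of characteristics (waves move left with speed 1):
  Along characteristics ξ + t = const, w is constant, so w(ξ,t) = f(ξ + t) with f = w(·, 0).
Hence w(ξ,t) = sin(3t + 3ξ).
Transform back: u(ξ,t) = exp(2ξ)w(ξ,t).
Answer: u(ξ, t) = exp(2ξ)sin(3t + 3ξ)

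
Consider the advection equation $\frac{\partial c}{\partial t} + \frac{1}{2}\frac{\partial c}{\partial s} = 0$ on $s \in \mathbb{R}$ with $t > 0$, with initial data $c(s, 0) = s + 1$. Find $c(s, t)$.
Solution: By method of characteristics (waves move right with speed 1/2):
Along characteristics $s - \frac{1}{2}t =$ const, $c$ is constant, so $c(s,t) = f(s - \frac{1}{2}t)$ with $f = c( \cdot , 0)$.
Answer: $c(s, t) = s - \frac{1}{2} t + 1$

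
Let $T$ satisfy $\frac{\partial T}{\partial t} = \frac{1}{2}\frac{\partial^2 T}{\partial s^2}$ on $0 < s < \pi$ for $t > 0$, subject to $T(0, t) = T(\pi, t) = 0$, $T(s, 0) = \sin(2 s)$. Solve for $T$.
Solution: Using separation of variables $T = X(s)G(t)$:
Eigenfunctions: $\sin(ns)$, $n = 1, 2, 3, \ldots$
General solution: $T(s, t) = \sum c_n \sin(ns) e^{-n^2 t/2}$
Matching $T(s,0) = \sin(2 s)$ term by term: $c_2=1$.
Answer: $T(s, t) = e^{-2 t} \sin(2 s)$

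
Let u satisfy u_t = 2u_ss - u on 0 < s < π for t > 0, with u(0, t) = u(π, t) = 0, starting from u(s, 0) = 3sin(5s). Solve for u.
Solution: Substitute u = exp(-t)w, i.e. w = exp(t)u.
By the product rule, u_t = exp(-t)(w_t - w), u_ss = exp(-t)w_ss.
Substituting into the PDE and dividing by exp(-t): w_t - w = 2w_ss - w.
The lower-order terms cancel, leaving the standard heat equation w_t = 2w_ss.
Initial data for w: w(s,0) = u(s,0) = 3sin(5s). The boundary conditions carry over: w(0,t) = w(π,t) = 0.
Solve for w:
  Using separation of variables w = X(s)T(t):
  Eigenfunctions: sin(ns), n = 1, 2, 3, ...
  General solution: w(s, t) = Σ c_n sin(ns) exp(-2n² t)
  Matching w(s,0) = 3sin(5s) term by term: c_5=3.
Hence w(s,t) = 3exp(-50t)sin(5s).
Transform back: u(s,t) = exp(-t)w(s,t).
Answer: u(s, t) = 3exp(-51t)sin(5s)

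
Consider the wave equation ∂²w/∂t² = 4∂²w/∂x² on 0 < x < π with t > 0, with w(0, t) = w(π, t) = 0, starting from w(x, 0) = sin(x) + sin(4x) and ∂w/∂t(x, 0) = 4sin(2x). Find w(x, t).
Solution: Separating variables: w = Σ [A_n cos(ω_n t) + B_n sin(ω_n t)] sin(nx), ω_n = 2n. From ICs (B_n = velocity coefficient / ω_n): A_1=1, A_4=1, B_2=1.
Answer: w(x, t) = sin(4t)sin(2x) + sin(x)cos(2t) + sin(4x)cos(8t)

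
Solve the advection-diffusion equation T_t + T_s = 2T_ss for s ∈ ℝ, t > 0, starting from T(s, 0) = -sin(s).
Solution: Moving frame: η = s - t, σ = t, T = u(η,σ), so T_t = u_σ - u_η and T_ss = u_ηη.
Hence T_t + T_s = u_σ and the PDE becomes the heat equation u_σ = 2u_ηη on η ∈ ℝ.
Initial data: u(η,0) = T(η,0) = -sin(η). Each mode sin(nη) decays as exp(-2n²σ) on ℝ, so u(η,σ) = Σ c_n exp(-2n²σ) sin(nη) with c_1=-1: u(η,σ) = -exp(-2σ)sin(η).
Substituting back: T(s,t) = u(s - t, t).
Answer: T(s, t) = -exp(-2t)sin(s - t)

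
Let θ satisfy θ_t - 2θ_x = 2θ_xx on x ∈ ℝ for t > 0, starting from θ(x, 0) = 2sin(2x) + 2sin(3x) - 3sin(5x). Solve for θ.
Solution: Moving frame: η = x + 2t, σ = t, θ = u(η,σ), so θ_t = u_σ + 2u_η and θ_xx = u_ηη.
Hence θ_t - 2θ_x = u_σ and the PDE becomes the heat equation u_σ = 2u_ηη on η ∈ ℝ.
Initial data: u(η,0) = θ(η,0) = 2sin(2η) + 2sin(3η) - 3sin(5η). Each mode sin(nη) decays as exp(-2n²σ) on ℝ, so u(η,σ) = Σ c_n exp(-2n²σ) sin(nη) with c_2=2, c_3=2, c_5=-3: u(η,σ) = 2exp(-8σ)sin(2η) + 2exp(-18σ)sin(3η) - 3exp(-50σ)sin(5η).
Substituting back: θ(x,t) = u(x + 2t, t).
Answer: θ(x, t) = 2exp(-8t)sin(4t + 2x) + 2exp(-18t)sin(6t + 3x) - 3exp(-50t)sin(10t + 5x)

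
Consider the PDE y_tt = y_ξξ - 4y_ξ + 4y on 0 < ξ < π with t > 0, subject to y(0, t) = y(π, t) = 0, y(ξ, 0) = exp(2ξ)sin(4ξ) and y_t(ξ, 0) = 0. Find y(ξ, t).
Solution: Substitute y = exp(2ξ)u.
Then y_ξ = exp(2ξ)(u_ξ + 2u), y_ξξ = exp(2ξ)(u_ξξ + 4u_ξ + 4u), y_tt = exp(2ξ)u_tt; substituting and dividing by exp(2ξ), the lower-order terms cancel: u_tt = u_ξξ (standard wave equation).
Data for u: u(ξ,0) = exp(-2ξ)y(ξ,0) = sin(4ξ); u_t(ξ,0) = exp(-2ξ)y_t(ξ,0) = 0. The boundary conditions carry over: u(0,t) = u(π,t) = 0.
Separating variables: u = Σ [A_n cos(ω_n t) + B_n sin(ω_n t)] sin(nξ), ω_n = n. From ICs: A_4=1.
So u(ξ,t) = sin(4ξ)cos(4t), and y(ξ,t) = exp(2ξ)u(ξ,t).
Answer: y(ξ, t) = exp(2ξ)sin(4ξ)cos(4t)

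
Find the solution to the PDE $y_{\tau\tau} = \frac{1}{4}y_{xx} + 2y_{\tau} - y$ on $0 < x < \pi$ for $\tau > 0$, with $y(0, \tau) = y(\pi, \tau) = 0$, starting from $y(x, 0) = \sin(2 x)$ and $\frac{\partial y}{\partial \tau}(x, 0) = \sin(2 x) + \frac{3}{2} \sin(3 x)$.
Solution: Substitute $y = e^{\tau}u$.
Then $y_{\tau} = e^{\tau}(u_{\tau} + u)$, $y_{\tau\tau} = e^{\tau}(u_{\tau\tau} + 2u_{\tau} + u)$, $y_{xx} = e^{\tau}u_{xx}$; substituting and dividing by $e^{\tau}$, the lower-order terms cancel: $u_{\tau\tau} = \frac{1}{4}u_{xx}$ (standard wave equation).
Data for $u$: $u(x,0) = y(x,0) = \sin(2 x)$; $u_{\tau}(x,0) = y_{\tau}(x,0) - y(x,0) = \frac{3}{2} \sin(3 x)$. The boundary conditions carry over: $u(0,\tau) = u(\pi,\tau) = 0$.
Separating variables: $u = \sum [A_n \cos(\omega_n \tau) + B_n \sin(\omega_n \tau)] \sin(nx)$, $\omega_n = n/2$. From ICs ($B_n$ = velocity coefficient / $\omega_n$): $A_2=1, B_3=1$.
So $u(x,\tau) = \sin(2 x) \cos(\tau) + \sin(3 x) \sin(3 \tau/2)$, and $y(x,\tau) = e^{\tau}u(x,\tau)$.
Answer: $y(x, \tau) = e^{\tau} \sin(3 \tau/2) \sin(3 x) + e^{\tau} \sin(2 x) \cos(\tau)$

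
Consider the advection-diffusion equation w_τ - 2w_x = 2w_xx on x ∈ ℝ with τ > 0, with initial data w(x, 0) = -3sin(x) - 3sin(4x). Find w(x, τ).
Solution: Change to a moving frame: let η = x + 2τ, σ = τ and write w(x,τ) = u(η,σ).
By the chain rule w_τ = u_σ + 2u_η, w_x = u_η, w_xx = u_ηη.
Then w_τ - 2w_x = u_σ: the advection term cancels and the PDE becomes the heat equation u_σ = 2u_ηη on η ∈ ℝ.
Initial data: u(η,0) = w(η,0) = -3sin(η) - 3sin(4η).
On η ∈ ℝ each mode satisfies (sin(nη))″ = -n² sin(nη), so exp(-2n²σ) sin(nη) solves the heat equation; by superposition u(η,σ) = Σ c_n exp(-2n²σ) sin(nη).
Reading off the coefficients: c_1=-3, c_4=-3, so u(η,σ) = -3exp(-2σ)sin(η) - 3exp(-32σ)sin(4η).
Substituting back η = x + 2τ, σ = τ: w(x,τ) = u(x + 2τ, τ).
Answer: w(x, τ) = -3exp(-2τ)sin(x + 2τ) - 3exp(-32τ)sin(4x + 8τ)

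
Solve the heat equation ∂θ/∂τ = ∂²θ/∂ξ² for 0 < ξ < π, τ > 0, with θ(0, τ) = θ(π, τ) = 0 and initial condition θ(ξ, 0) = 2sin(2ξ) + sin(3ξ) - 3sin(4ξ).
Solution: Separating variables: θ = Σ c_n exp(-n²τ) sin(nξ). From θ(ξ,0) = 2sin(2ξ) + sin(3ξ) - 3sin(4ξ): c_2=2, c_3=1, c_4=-3.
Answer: θ(ξ, τ) = 2exp(-4τ)sin(2ξ) + exp(-9τ)sin(3ξ) - 3exp(-16τ)sin(4ξ)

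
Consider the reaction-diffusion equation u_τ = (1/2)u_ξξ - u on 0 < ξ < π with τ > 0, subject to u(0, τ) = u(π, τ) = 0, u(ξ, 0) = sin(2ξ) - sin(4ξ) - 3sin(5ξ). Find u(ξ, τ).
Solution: Substitute u = exp(-τ)w.
Then u_τ = exp(-τ)(w_τ - w), u_ξξ = exp(-τ)w_ξξ; substituting and dividing by exp(-τ), the lower-order terms cancel: w_τ = (1/2)w_ξξ (standard heat equation).
Data for w: w(ξ,0) = u(ξ,0) = sin(2ξ) - sin(4ξ) - 3sin(5ξ). The boundary conditions carry over: w(0,τ) = w(π,τ) = 0.
Separating variables: w = Σ c_n exp(-n²τ/2) sin(nξ). From w(ξ,0) = sin(2ξ) - sin(4ξ) - 3sin(5ξ): c_2=1, c_4=-1, c_5=-3.
So w(ξ,τ) = exp(-2τ)sin(2ξ) - exp(-8τ)sin(4ξ) - 3exp(-25τ/2)sin(5ξ), and u(ξ,τ) = exp(-τ)w(ξ,τ).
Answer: u(ξ, τ) = exp(-3τ)sin(2ξ) - exp(-9τ)sin(4ξ) - 3exp(-27τ/2)sin(5ξ)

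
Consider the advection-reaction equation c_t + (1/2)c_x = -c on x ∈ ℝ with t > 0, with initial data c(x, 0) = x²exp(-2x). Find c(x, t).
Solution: Substitute c = exp(-2x)u, i.e. u = exp(2x)c.
By the product rule, c_x = exp(-2x)(u_x - 2u), c_t = exp(-2x)u_t.
Substituting into the PDE and dividing by exp(-2x): u_t + (1/2)(u_x - 2u) = -u.
The lower-order terms cancel, leaving the standard advection equation u_t + (1/2)u_x = 0.
Initial data for u: u(x,0) = exp(2x)c(x,0) = x².
Solve for u:
  By method of characteristics (waves move right with speed 1/2):
  Along characteristics x - (1/2)t = const, u is constant, so u(x,t) = f(x - (1/2)t) with f = u(·, 0).
Hence u(x,t) = (1/4)t² - tx + x².
Transform back: c(x,t) = exp(-2x)u(x,t).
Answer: c(x, t) = (1/4)t²exp(-2x) - txexp(-2x) + x²exp(-2x)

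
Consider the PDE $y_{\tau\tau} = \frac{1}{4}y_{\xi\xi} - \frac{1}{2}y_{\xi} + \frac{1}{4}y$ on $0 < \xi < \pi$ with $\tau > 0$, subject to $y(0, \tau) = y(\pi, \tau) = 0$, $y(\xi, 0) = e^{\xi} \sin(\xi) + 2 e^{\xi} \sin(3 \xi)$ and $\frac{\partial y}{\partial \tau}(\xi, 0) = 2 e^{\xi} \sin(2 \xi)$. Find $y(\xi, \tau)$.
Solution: Substitute $y = e^{\xi}u$.
Then $y_{\xi} = e^{\xi}(u_{\xi} + u)$, $y_{\xi\xi} = e^{\xi}(u_{\xi\xi} + 2u_{\xi} + u)$, $y_{\tau\tau} = e^{\xi}u_{\tau\tau}$; substituting and dividing by $e^{\xi}$, the lower-order terms cancel: $u_{\tau\tau} = \frac{1}{4}u_{\xi\xi}$ (standard wave equation).
Data for $u$: $u(\xi,0) = e^{-\xi}y(\xi,0) = \sin(\xi) + 2 \sin(3 \xi)$; $u_{\tau}(\xi,0) = e^{-\xi}y_{\tau}(\xi,0) = 2 \sin(2 \xi)$. The boundary conditions carry over: $u(0,\tau) = u(\pi,\tau) = 0$.
Separating variables: $u = \sum [A_n \cos(\omega_n \tau) + B_n \sin(\omega_n \tau)] \sin(n\xi)$, $\omega_n = n/2$. From ICs ($B_n$ = velocity coefficient / $\omega_n$): $A_1=1, A_3=2, B_2=2$.
So $u(\xi,\tau) = \sin(\xi) \cos(\tau/2) + 2 \sin(2 \xi) \sin(\tau) + 2 \sin(3 \xi) \cos(3 \tau/2)$, and $y(\xi,\tau) = e^{\xi}u(\xi,\tau)$.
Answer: $y(\xi, \tau) = 2 e^{\xi} \sin(\tau) \sin(2 \xi) + e^{\xi} \sin(\xi) \cos(\tau/2) + 2 e^{\xi} \sin(3 \xi) \cos(3 \tau/2)$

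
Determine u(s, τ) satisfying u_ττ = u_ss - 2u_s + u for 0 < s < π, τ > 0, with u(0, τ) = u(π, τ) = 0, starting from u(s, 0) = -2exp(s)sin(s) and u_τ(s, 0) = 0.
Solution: Substitute u = exp(s)w, i.e. w = exp(-s)u.
By the product rule, u_s = exp(s)(w_s + w), u_ss = exp(s)(w_ss + 2w_s + w), u_ττ = exp(s)w_ττ.
Substituting into the PDE and dividing by exp(s): w_ττ = (w_ss + 2w_s + w) - 2(w_s + w) + w.
The lower-order terms cancel, leaving the standard wave equation w_ττ = w_ss.
Initial data for w: w(s,0) = exp(-s)u(s,0) = -2sin(s); w_τ(s,0) = exp(-s)u_τ(s,0) = 0. The boundary conditions carry over: w(0,τ) = w(π,τ) = 0.
Solve for w:
  Using separation of variables w = X(s)T(τ):
  Eigenfunctions: sin(ns), n = 1, 2, 3, ...
  General solution: w(s, τ) = Σ [A_n cos(n τ) + B_n sin(n τ)] sin(ns)
  From w(s,0) = -2sin(s): A_1=-2. From w_τ(s,0) = 0: all B_n = 0.
Hence w(s,τ) = -2sin(s)cos(τ).
Transform back: u(s,τ) = exp(s)w(s,τ).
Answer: u(s, τ) = -2exp(s)sin(s)cos(τ)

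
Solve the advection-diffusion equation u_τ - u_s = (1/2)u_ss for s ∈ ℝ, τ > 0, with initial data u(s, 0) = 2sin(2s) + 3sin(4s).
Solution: Change to a moving frame: let η = s + τ, σ = τ and write u(s,τ) = w(η,σ).
By the chain rule u_τ = w_σ + w_η, u_s = w_η, u_ss = w_ηη.
Then u_τ - u_s = w_σ: the advection term cancels and the PDE becomes the heat equation w_σ = (1/2)w_ηη on η ∈ ℝ.
Initial data: w(η,0) = u(η,0) = 2sin(2η) + 3sin(4η).
On η ∈ ℝ each mode satisfies (sin(nη))″ = -n² sin(nη), so exp(-n²σ/2) sin(nη) solves the heat equation; by superposition w(η,σ) = Σ c_n exp(-n²σ/2) sin(nη).
Reading off the coefficients: c_2=2, c_4=3, so w(η,σ) = 2exp(-2σ)sin(2η) + 3exp(-8σ)sin(4η).
Substituting back η = s + τ, σ = τ: u(s,τ) = w(s + τ, τ).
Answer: u(s, τ) = 2exp(-2τ)sin(2s + 2τ) + 3exp(-8τ)sin(4s + 4τ)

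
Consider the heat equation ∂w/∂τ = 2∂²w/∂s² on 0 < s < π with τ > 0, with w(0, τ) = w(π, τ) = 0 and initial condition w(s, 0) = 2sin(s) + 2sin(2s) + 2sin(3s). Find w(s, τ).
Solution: Using separation of variables w = X(s)T(τ):
Eigenfunctions: sin(ns), n = 1, 2, 3, ...
General solution: w(s, τ) = Σ c_n sin(ns) exp(-2n² τ)
Matching w(s,0) = 2sin(s) + 2sin(2s) + 2sin(3s) term by term: c_1=2, c_2=2, c_3=2.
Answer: w(s, τ) = 2exp(-2τ)sin(s) + 2exp(-8τ)sin(2s) + 2exp(-18τ)sin(3s)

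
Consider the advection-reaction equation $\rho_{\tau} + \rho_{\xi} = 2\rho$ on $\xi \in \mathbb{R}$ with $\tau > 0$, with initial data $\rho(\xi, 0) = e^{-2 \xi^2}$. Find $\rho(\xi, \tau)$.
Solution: Substitute $\rho = e^{2\tau}u$, i.e. $u = e^{-2\tau}\rho$.
By the product rule, $\rho_{\tau} = e^{2\tau}(u_{\tau} + 2u)$, $\rho_{\xi} = e^{2\tau}u_{\xi}$.
Substituting into the PDE and dividing by $e^{2\tau}$: $u_{\tau} + 2u + u_{\xi} = 2u$.
The lower-order terms cancel, leaving the standard advection equation $u_{\tau} + u_{\xi} = 0$.
Initial data for $u$: $u(\xi,0) = \rho(\xi,0) = e^{-2 \xi^2}$.
Solve for $u$:
  By method of characteristics (waves move right with speed 1):
  Along characteristics $\xi - \tau =$ const, $u$ is constant, so $u(\xi,\tau) = f(\xi - \tau)$ with $f = u( \cdot , 0)$.
Hence $u(\xi,\tau) = e^{-2 (\xi - \tau)^2}$.
Transform back: $\rho(\xi,\tau) = e^{2\tau}u(\xi,\tau)$.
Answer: $\rho(\xi, \tau) = e^{2 \tau} e^{-2 (-\tau + \xi)^2}$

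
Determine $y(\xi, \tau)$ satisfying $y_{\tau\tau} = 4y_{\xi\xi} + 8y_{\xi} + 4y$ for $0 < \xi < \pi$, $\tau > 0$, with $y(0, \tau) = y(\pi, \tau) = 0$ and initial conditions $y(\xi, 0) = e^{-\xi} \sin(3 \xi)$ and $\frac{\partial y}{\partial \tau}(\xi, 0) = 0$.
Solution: Substitute $y = e^{-\xi}u$.
Then $y_{\xi} = e^{-\xi}(u_{\xi} - u)$, $y_{\xi\xi} = e^{-\xi}(u_{\xi\xi} - 2u_{\xi} + u)$, $y_{\tau\tau} = e^{-\xi}u_{\tau\tau}$; substituting and dividing by $e^{-\xi}$, the lower-order terms cancel: $u_{\tau\tau} = 4u_{\xi\xi}$ (standard wave equation).
Data for $u$: $u(\xi,0) = e^{\xi}y(\xi,0) = \sin(3 \xi)$; $u_{\tau}(\xi,0) = e^{\xi}y_{\tau}(\xi,0) = 0$. The boundary conditions carry over: $u(0,\tau) = u(\pi,\tau) = 0$.
Separating variables: $u = \sum [A_n \cos(\omega_n \tau) + B_n \sin(\omega_n \tau)] \sin(n\xi)$, $\omega_n = 2n$. From ICs: $A_3=1$.
So $u(\xi,\tau) = \sin(3 \xi) \cos(6 \tau)$, and $y(\xi,\tau) = e^{-\xi}u(\xi,\tau)$.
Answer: $y(\xi, \tau) = e^{-\xi} \sin(3 \xi) \cos(6 \tau)$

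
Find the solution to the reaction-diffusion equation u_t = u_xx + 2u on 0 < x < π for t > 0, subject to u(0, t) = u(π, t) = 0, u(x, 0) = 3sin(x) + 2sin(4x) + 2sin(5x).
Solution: Substitute u = exp(2t)w.
Then u_t = exp(2t)(w_t + 2w), u_xx = exp(2t)w_xx; substituting and dividing by exp(2t), the lower-order terms cancel: w_t = w_xx (standard heat equation).
Data for w: w(x,0) = u(x,0) = 3sin(x) + 2sin(4x) + 2sin(5x). The boundary conditions carry over: w(0,t) = w(π,t) = 0.
Separating variables: w = Σ c_n exp(-n²t) sin(nx). From w(x,0) = 3sin(x) + 2sin(4x) + 2sin(5x): c_1=3, c_4=2, c_5=2.
So w(x,t) = 3exp(-t)sin(x) + 2exp(-16t)sin(4x) + 2exp(-25t)sin(5x), and u(x,t) = exp(2t)w(x,t).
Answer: u(x, t) = 3exp(t)sin(x) + 2exp(-14t)sin(4x) + 2exp(-23t)sin(5x)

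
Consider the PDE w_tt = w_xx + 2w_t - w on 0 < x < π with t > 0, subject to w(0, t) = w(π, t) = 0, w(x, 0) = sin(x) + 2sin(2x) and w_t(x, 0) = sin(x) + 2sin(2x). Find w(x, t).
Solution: Substitute w = exp(t)u, i.e. u = exp(-t)w.
By the product rule, w_t = exp(t)(u_t + u), w_tt = exp(t)(u_tt + 2u_t + u), w_xx = exp(t)u_xx.
Substituting into the PDE and dividing by exp(t): u_tt + 2u_t + u = u_xx + 2(u_t + u) - u.
The lower-order terms cancel, leaving the standard wave equation u_tt = u_xx.
Initial data for u: u(x,0) = w(x,0) = sin(x) + 2sin(2x); u_t(x,0) = w_t(x,0) - w(x,0) = 0. The boundary conditions carry over: u(0,t) = u(π,t) = 0.
Solve for u:
  Using separation of variables u = X(x)T(t):
  Eigenfunctions: sin(nx), n = 1, 2, 3, ...
  General solution: u(x, t) = Σ [A_n cos(n t) + B_n sin(n t)] sin(nx)
  From u(x,0) = sin(x) + 2sin(2x): A_1=1, A_2=2. From u_t(x,0) = 0: all B_n = 0.
Hence u(x,t) = sin(x)cos(t) + 2sin(2x)cos(2t).
Transform back: w(x,t) = exp(t)u(x,t).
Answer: w(x, t) = exp(t)sin(x)cos(t) + 2exp(t)sin(2x)cos(2t)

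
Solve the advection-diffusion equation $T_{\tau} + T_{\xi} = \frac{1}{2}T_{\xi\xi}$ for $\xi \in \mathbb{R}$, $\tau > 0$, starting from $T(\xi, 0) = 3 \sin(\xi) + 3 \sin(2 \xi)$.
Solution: Moving frame: $\eta = \xi - \tau$, $\sigma = \tau$, $T = u(\eta,\sigma)$, so $T_{\tau} = u_{\sigma} - u_{\eta}$ and $T_{\xi\xi} = u_{\eta\eta}$.
Hence $T_{\tau} + T_{\xi} = u_{\sigma}$ and the PDE becomes the heat equation $u_{\sigma} = \frac{1}{2}u_{\eta\eta}$ on $\eta \in \mathbb{R}$.
Initial data: $u(\eta,0) = T(\eta,0) = 3 \sin(\eta) + 3 \sin(2 \eta)$. Each mode $\sin(n\eta)$ decays as $e^{-n^2\sigma/2}$ on $\mathbb{R}$, so $u(\eta,\sigma) = \sum c_n e^{-n^2\sigma/2} \sin(n\eta)$ with $c_1=3, c_2=3$: $u(\eta,\sigma) = 3 e^{-2 \sigma} \sin(2 \eta) + 3 e^{-\sigma/2} \sin(\eta)$.
Substituting back: $T(\xi,\tau) = u(\xi - \tau, \tau)$.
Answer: $T(\xi, \tau) = -3 e^{-2 \tau} \sin(2 \tau - 2 \xi) - 3 e^{-\tau/2} \sin(\tau - \xi)$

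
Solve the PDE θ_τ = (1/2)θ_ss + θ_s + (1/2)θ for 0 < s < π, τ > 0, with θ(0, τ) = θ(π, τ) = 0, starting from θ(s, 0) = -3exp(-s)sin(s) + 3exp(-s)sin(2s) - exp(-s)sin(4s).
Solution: Substitute θ = exp(-s)u.
Then θ_s = exp(-s)(u_s - u), θ_ss = exp(-s)(u_ss - 2u_s + u), θ_τ = exp(-s)u_τ; substituting and dividing by exp(-s), the lower-order terms cancel: u_τ = (1/2)u_ss (standard heat equation).
Data for u: u(s,0) = exp(s)θ(s,0) = -3sin(s) + 3sin(2s) - sin(4s). The boundary conditions carry over: u(0,τ) = u(π,τ) = 0.
Separating variables: u = Σ c_n exp(-n²τ/2) sin(ns). From u(s,0) = -3sin(s) + 3sin(2s) - sin(4s): c_1=-3, c_2=3, c_4=-1.
So u(s,τ) = 3exp(-2τ)sin(2s) - exp(-8τ)sin(4s) - 3exp(-τ/2)sin(s), and θ(s,τ) = exp(-s)u(s,τ).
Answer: θ(s, τ) = 3exp(-s)exp(-2τ)sin(2s) - exp(-s)exp(-8τ)sin(4s) - 3exp(-s)exp(-τ/2)sin(s)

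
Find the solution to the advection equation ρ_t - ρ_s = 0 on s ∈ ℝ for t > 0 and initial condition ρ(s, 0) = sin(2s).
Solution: By characteristics (ds/dt = -1), ρ(s,t) = f(s + t) with f = ρ(·, 0).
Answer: ρ(s, t) = sin(2s + 2t)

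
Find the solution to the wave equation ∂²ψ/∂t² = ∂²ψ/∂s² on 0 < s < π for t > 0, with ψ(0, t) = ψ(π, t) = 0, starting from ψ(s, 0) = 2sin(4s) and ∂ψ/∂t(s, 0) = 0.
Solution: Separating variables: ψ = Σ [A_n cos(ω_n t) + B_n sin(ω_n t)] sin(ns), ω_n = n. From ICs: A_4=2.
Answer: ψ(s, t) = 2sin(4s)cos(4t)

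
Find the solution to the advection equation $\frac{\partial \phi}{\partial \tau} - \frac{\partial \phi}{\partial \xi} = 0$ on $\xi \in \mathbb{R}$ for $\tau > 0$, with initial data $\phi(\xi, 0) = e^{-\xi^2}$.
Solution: By method of characteristics (waves move left with speed 1):
Along characteristics $\xi + \tau =$ const, $\phi$ is constant, so $\phi(\xi,\tau) = f(\xi + \tau)$ with $f = \phi( \cdot , 0)$.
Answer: $\phi(\xi, \tau) = e^{-(\tau + \xi)^2}$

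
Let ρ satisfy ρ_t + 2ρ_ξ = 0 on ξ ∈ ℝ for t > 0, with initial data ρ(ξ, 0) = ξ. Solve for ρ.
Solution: By method of characteristics (waves move right with speed 2):
Along characteristics ξ - 2t = const, ρ is constant, so ρ(ξ,t) = f(ξ - 2t) with f = ρ(·, 0).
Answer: ρ(ξ, t) = -2t + ξ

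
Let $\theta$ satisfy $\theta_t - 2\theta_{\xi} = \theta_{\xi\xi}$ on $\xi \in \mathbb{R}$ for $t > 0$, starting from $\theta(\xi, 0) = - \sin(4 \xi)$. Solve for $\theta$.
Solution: Moving frame: $\eta = \xi + 2t$, $\sigma = t$, $\theta = u(\eta,\sigma)$, so $\theta_t = u_{\sigma} + 2u_{\eta}$ and $\theta_{\xi\xi} = u_{\eta\eta}$.
Hence $\theta_t - 2\theta_{\xi} = u_{\sigma}$ and the PDE becomes the heat equation $u_{\sigma} = u_{\eta\eta}$ on $\eta \in \mathbb{R}$.
Initial data: $u(\eta,0) = \theta(\eta,0) = - \sin(4 \eta)$. Each mode $\sin(n\eta)$ decays as $e^{-n^2\sigma}$ on $\mathbb{R}$, so $u(\eta,\sigma) = \sum c_n e^{-n^2\sigma} \sin(n\eta)$ with $c_4=-1$: $u(\eta,\sigma) = - e^{-16 \sigma} \sin(4 \eta)$.
Substituting back: $\theta(\xi,t) = u(\xi + 2t, t)$.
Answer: $\theta(\xi, t) = - e^{-16 t} \sin(4 \xi + 8 t)$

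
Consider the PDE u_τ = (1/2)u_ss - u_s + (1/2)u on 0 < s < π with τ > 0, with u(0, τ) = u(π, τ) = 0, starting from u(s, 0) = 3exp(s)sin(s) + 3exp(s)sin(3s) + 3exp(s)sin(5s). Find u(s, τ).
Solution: Substitute u = exp(s)w, i.e. w = exp(-s)u.
By the product rule, u_s = exp(s)(w_s + w), u_ss = exp(s)(w_ss + 2w_s + w), u_τ = exp(s)w_τ.
Substituting into the PDE and dividing by exp(s): w_τ = (1/2)(w_ss + 2w_s + w) - (w_s + w) + (1/2)w.
The lower-order terms cancel, leaving the standard heat equation w_τ = (1/2)w_ss.
Initial data for w: w(s,0) = exp(-s)u(s,0) = 3sin(s) + 3sin(3s) + 3sin(5s). The boundary conditions carry over: w(0,τ) = w(π,τ) = 0.
Solve for w:
  Using separation of variables w = X(s)T(τ):
  Eigenfunctions: sin(ns), n = 1, 2, 3, ...
  General solution: w(s, τ) = Σ c_n sin(ns) exp(-n² τ/2)
  Matching w(s,0) = 3sin(s) + 3sin(3s) + 3sin(5s) term by term: c_1=3, c_3=3, c_5=3.
Hence w(s,τ) = 3exp(-τ/2)sin(s) + 3exp(-9τ/2)sin(3s) + 3exp(-25τ/2)sin(5s).
Transform back: u(s,τ) = exp(s)w(s,τ).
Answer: u(s, τ) = 3exp(s)exp(-τ/2)sin(s) + 3exp(s)exp(-9τ/2)sin(3s) + 3exp(s)exp(-25τ/2)sin(5s)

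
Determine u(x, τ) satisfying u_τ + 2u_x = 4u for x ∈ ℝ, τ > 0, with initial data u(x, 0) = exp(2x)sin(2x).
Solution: Substitute u = exp(2x)w.
Then u_x = exp(2x)(w_x + 2w), u_τ = exp(2x)w_τ; substituting and dividing by exp(2x), the lower-order terms cancel: w_τ + 2w_x = 0 (standard advection equation).
Data for w: w(x,0) = exp(-2x)u(x,0) = sin(2x).
By characteristics (dx/dτ = 2), w(x,τ) = f(x - 2τ) with f = w(·, 0).
So w(x,τ) = sin(2x - 4τ), and u(x,τ) = exp(2x)w(x,τ).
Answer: u(x, τ) = exp(2x)sin(2x - 4τ)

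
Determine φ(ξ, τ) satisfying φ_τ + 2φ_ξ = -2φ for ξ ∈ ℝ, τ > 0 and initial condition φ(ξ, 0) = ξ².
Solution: Substitute φ = exp(-2τ)u, i.e. u = exp(2τ)φ.
By the product rule, φ_τ = exp(-2τ)(u_τ - 2u), φ_ξ = exp(-2τ)u_ξ.
Substituting into the PDE and dividing by exp(-2τ): u_τ - 2u + 2u_ξ = -2u.
The lower-order terms cancel, leaving the standard advection equation u_τ + 2u_ξ = 0.
Initial data for u: u(ξ,0) = φ(ξ,0) = ξ².
Solve for u:
  By method of characteristics (waves move right with speed 2):
  Along characteristics ξ - 2τ = const, u is constant, so u(ξ,τ) = f(ξ - 2τ) with f = u(·, 0).
Hence u(ξ,τ) = ξ² - 4ξτ + 4τ².
Transform back: φ(ξ,τ) = exp(-2τ)u(ξ,τ).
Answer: φ(ξ, τ) = ξ²exp(-2τ) - 4ξτexp(-2τ) + 4τ²exp(-2τ)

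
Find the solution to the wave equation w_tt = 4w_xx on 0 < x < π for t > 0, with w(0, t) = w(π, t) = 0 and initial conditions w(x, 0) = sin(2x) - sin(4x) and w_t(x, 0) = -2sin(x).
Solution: Using separation of variables w = X(x)T(t):
Eigenfunctions: sin(nx), n = 1, 2, 3, ...
General solution: w(x, t) = Σ [A_n cos(2n t) + B_n sin(2n t)] sin(nx)
From w(x,0) = sin(2x) - sin(4x): A_2=1, A_4=-1. From w_t(x,0) = -2sin(x), using w_t(x,0) = Σ ω_n B_n sin(nx) with ω_n = 2n: B_1 = (-2)/2 = -1.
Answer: w(x, t) = -sin(2t)sin(x) + sin(2x)cos(4t) - sin(4x)cos(8t)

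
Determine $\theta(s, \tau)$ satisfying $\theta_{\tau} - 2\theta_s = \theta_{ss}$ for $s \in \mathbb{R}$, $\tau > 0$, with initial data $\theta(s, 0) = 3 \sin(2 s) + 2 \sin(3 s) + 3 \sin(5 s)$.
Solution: Moving frame: $\eta = s + 2\tau$, $\sigma = \tau$, $\theta = u(\eta,\sigma)$, so $\theta_{\tau} = u_{\sigma} + 2u_{\eta}$ and $\theta_{ss} = u_{\eta\eta}$.
Hence $\theta_{\tau} - 2\theta_s = u_{\sigma}$ and the PDE becomes the heat equation $u_{\sigma} = u_{\eta\eta}$ on $\eta \in \mathbb{R}$.
Initial data: $u(\eta,0) = \theta(\eta,0) = 3 \sin(2 \eta) + 2 \sin(3 \eta) + 3 \sin(5 \eta)$. Each mode $\sin(n\eta)$ decays as $e^{-n^2\sigma}$ on $\mathbb{R}$, so $u(\eta,\sigma) = \sum c_n e^{-n^2\sigma} \sin(n\eta)$ with $c_2=3, c_3=2, c_5=3$: $u(\eta,\sigma) = 3 e^{-4 \sigma} \sin(2 \eta) + 2 e^{-9 \sigma} \sin(3 \eta) + 3 e^{-25 \sigma} \sin(5 \eta)$.
Substituting back: $\theta(s,\tau) = u(s + 2\tau, \tau)$.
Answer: $\theta(s, \tau) = 3 e^{-4 \tau} \sin(4 \tau + 2 s) + 2 e^{-9 \tau} \sin(6 \tau + 3 s) + 3 e^{-25 \tau} \sin(10 \tau + 5 s)$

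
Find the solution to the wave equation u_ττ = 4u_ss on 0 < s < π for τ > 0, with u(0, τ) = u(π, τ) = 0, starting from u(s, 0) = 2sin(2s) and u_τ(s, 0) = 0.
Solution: Separating variables: u = Σ [A_n cos(ω_n τ) + B_n sin(ω_n τ)] sin(ns), ω_n = 2n. From ICs: A_2=2.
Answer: u(s, τ) = 2sin(2s)cos(4τ)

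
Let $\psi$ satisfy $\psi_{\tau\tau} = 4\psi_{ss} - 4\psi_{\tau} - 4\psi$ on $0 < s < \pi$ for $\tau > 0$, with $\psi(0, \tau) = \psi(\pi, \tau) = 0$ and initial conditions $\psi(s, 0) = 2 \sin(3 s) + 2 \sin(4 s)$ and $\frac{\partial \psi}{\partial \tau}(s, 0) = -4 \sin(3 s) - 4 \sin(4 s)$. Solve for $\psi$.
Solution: Substitute $\psi = e^{-2\tau}u$, i.e. $u = e^{2\tau}\psi$.
By the product rule, $\psi_{\tau} = e^{-2\tau}(u_{\tau} - 2u)$, $\psi_{\tau\tau} = e^{-2\tau}(u_{\tau\tau} - 4u_{\tau} + 4u)$, $\psi_{ss} = e^{-2\tau}u_{ss}$.
Substituting into the PDE and dividing by $e^{-2\tau}$: $u_{\tau\tau} - 4u_{\tau} + 4u = 4u_{ss} - 4(u_{\tau} - 2u) - 4u$.
The lower-order terms cancel, leaving the standard wave equation $u_{\tau\tau} = 4u_{ss}$.
Initial data for $u$: $u(s,0) = \psi(s,0) = 2 \sin(3 s) + 2 \sin(4 s)$; $u_{\tau}(s,0) = \psi_{\tau}(s,0) + 2\psi(s,0) = 0$. The boundary conditions carry over: $u(0,\tau) = u(\pi,\tau) = 0$.
Solve for $u$:
  Using separation of variables $u = X(s)T(\tau)$:
  Eigenfunctions: $\sin(ns)$, $n = 1, 2, 3, \ldots$
  General solution: $u(s, \tau) = \sum [A_n \cos(2n \tau) + B_n \sin(2n \tau)] \sin(ns)$
  From $u(s,0) = 2 \sin(3 s) + 2 \sin(4 s)$: $A_3=2, A_4=2$. From $u_{\tau}(s,0) = 0$: all $B_n = 0$.
Hence $u(s,\tau) = 2 \sin(3 s) \cos(6 \tau) + 2 \sin(4 s) \cos(8 \tau)$.
Transform back: $\psi(s,\tau) = e^{-2\tau}u(s,\tau)$.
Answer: $\psi(s, \tau) = 2 e^{-2 \tau} \sin(3 s) \cos(6 \tau) + 2 e^{-2 \tau} \sin(4 s) \cos(8 \tau)$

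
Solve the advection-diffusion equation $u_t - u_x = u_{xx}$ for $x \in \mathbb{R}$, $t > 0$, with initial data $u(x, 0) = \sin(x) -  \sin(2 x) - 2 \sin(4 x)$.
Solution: Change to a moving frame: let $\eta = x + t$, $\sigma = t$ and write $u(x,t) = w(\eta,\sigma)$.
By the chain rule $u_t = w_{\sigma} + w_{\eta}$, $u_x = w_{\eta}$, $u_{xx} = w_{\eta\eta}$.
Then $u_t - u_x = w_{\sigma}$: the advection term cancels and the PDE becomes the heat equation $w_{\sigma} = w_{\eta\eta}$ on $\eta \in \mathbb{R}$.
Initial data: $w(\eta,0) = u(\eta,0) = \sin(\eta) - \sin(2 \eta) - 2 \sin(4 \eta)$.
On $\eta \in \mathbb{R}$ each mode satisfies $(\sin(n\eta))'' = -n^2 \sin(n\eta)$, so $e^{-n^2\sigma} \sin(n\eta)$ solves the heat equation; by superposition $w(\eta,\sigma) = \sum c_n e^{-n^2\sigma} \sin(n\eta)$.
Reading off the coefficients: $c_1=1, c_2=-1, c_4=-2$, so $w(\eta,\sigma) = e^{-\sigma} \sin(\eta) - e^{-4 \sigma} \sin(2 \eta) - 2 e^{-16 \sigma} \sin(4 \eta)$.
Substituting back $\eta = x + t$, $\sigma = t$: $u(x,t) = w(x + t, t)$.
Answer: $u(x, t) = e^{-t} \sin(t + x) -  e^{-4 t} \sin(2 t + 2 x) - 2 e^{-16 t} \sin(4 t + 4 x)$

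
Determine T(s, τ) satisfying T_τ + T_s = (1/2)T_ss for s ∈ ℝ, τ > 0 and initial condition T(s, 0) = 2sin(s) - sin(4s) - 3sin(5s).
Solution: Change to a moving frame: let η = s - τ, σ = τ and write T(s,τ) = u(η,σ).
By the chain rule T_τ = u_σ - u_η, T_s = u_η, T_ss = u_ηη.
Then T_τ + T_s = u_σ: the advection term cancels and the PDE becomes the heat equation u_σ = (1/2)u_ηη on η ∈ ℝ.
Initial data: u(η,0) = T(η,0) = 2sin(η) - sin(4η) - 3sin(5η).
On η ∈ ℝ each mode satisfies (sin(nη))″ = -n² sin(nη), so exp(-n²σ/2) sin(nη) solves the heat equation; by superposition u(η,σ) = Σ c_n exp(-n²σ/2) sin(nη).
Reading off the coefficients: c_1=2, c_4=-1, c_5=-3, so u(η,σ) = -exp(-8σ)sin(4η) + 2exp(-σ/2)sin(η) - 3exp(-25σ/2)sin(5η).
Substituting back η = s - τ, σ = τ: T(s,τ) = u(s - τ, τ).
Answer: T(s, τ) = -exp(-8τ)sin(4s - 4τ) + 2exp(-τ/2)sin(s - τ) - 3exp(-25τ/2)sin(5s - 5τ)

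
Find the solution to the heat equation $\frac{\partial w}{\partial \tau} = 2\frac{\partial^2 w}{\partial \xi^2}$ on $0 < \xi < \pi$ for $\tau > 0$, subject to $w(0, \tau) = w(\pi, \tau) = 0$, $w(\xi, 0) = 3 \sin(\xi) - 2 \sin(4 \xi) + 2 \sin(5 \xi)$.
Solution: Separating variables: $w = \sum c_n e^{-2n^2\tau} \sin(n\xi)$. From $w(\xi,0) = 3 \sin(\xi) - 2 \sin(4 \xi) + 2 \sin(5 \xi)$: $c_1=3, c_4=-2, c_5=2$.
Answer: $w(\xi, \tau) = 3 e^{-2 \tau} \sin(\xi) - 2 e^{-32 \tau} \sin(4 \xi) + 2 e^{-50 \tau} \sin(5 \xi)$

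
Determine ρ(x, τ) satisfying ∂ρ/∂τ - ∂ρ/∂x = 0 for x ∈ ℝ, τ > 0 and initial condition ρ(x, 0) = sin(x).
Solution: By method of characteristics (waves move left with speed 1):
Along characteristics x + τ = const, ρ is constant, so ρ(x,τ) = f(x + τ) with f = ρ(·, 0).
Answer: ρ(x, τ) = sin(x + τ)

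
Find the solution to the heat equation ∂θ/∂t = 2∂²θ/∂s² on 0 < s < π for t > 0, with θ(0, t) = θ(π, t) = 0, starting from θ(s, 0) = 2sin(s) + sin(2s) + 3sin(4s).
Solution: Separating variables: θ = Σ c_n exp(-2n²t) sin(ns). From θ(s,0) = 2sin(s) + sin(2s) + 3sin(4s): c_1=2, c_2=1, c_4=3.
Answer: θ(s, t) = 2exp(-2t)sin(s) + exp(-8t)sin(2s) + 3exp(-32t)sin(4s)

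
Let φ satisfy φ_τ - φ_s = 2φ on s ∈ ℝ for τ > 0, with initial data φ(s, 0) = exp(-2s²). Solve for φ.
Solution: Substitute φ = exp(2τ)u, i.e. u = exp(-2τ)φ.
By the product rule, φ_τ = exp(2τ)(u_τ + 2u), φ_s = exp(2τ)u_s.
Substituting into the PDE and dividing by exp(2τ): u_τ + 2u - u_s = 2u.
The lower-order terms cancel, leaving the standard advection equation u_τ - u_s = 0.
Initial data for u: u(s,0) = φ(s,0) = exp(-2s²).
Solve for u:
  By method of characteristics (waves move left with speed 1):
  Along characteristics s + τ = const, u is constant, so u(s,τ) = f(s + τ) with f = u(·, 0).
Hence u(s,τ) = exp(-2(s + τ)²).
Transform back: φ(s,τ) = exp(2τ)u(s,τ).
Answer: φ(s, τ) = exp(2τ)exp(-2(s + τ)²)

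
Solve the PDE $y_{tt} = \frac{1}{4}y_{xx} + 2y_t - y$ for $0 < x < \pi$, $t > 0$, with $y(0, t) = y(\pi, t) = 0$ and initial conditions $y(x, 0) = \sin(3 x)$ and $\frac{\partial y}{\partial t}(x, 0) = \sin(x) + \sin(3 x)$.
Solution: Substitute $y = e^{t}u$, i.e. $u = e^{-t}y$.
By the product rule, $y_t = e^{t}(u_t + u)$, $y_{tt} = e^{t}(u_{tt} + 2u_t + u)$, $y_{xx} = e^{t}u_{xx}$.
Substituting into the PDE and dividing by $e^{t}$: $u_{tt} + 2u_t + u = \frac{1}{4}u_{xx} + 2(u_t + u) - u$.
The lower-order terms cancel, leaving the standard wave equation $u_{tt} = \frac{1}{4}u_{xx}$.
Initial data for $u$: $u(x,0) = y(x,0) = \sin(3 x)$; $u_t(x,0) = y_t(x,0) - y(x,0) = \sin(x)$. The boundary conditions carry over: $u(0,t) = u(\pi,t) = 0$.
Solve for $u$:
  Using separation of variables $u = X(x)T(t)$:
  Eigenfunctions: $\sin(nx)$, $n = 1, 2, 3, \ldots$
  General solution: $u(x, t) = \sum [A_n \cos(n t/2) + B_n \sin(n t/2)] \sin(nx)$
  From $u(x,0) = \sin(3 x)$: $A_3=1$. From $u_t(x,0) = \sin(x)$, using $u_t(x,0) = \sum \omega_n B_n \sin(nx)$ with $\omega_n = n/2$: $B_1 = 1/(1/2) = 2$.
Hence $u(x,t) = 2 \sin(t/2) \sin(x) + \sin(3 x) \cos(3 t/2)$.
Transform back: $y(x,t) = e^{t}u(x,t)$.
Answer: $y(x, t) = 2 e^{t} \sin(t/2) \sin(x) + e^{t} \sin(3 x) \cos(3 t/2)$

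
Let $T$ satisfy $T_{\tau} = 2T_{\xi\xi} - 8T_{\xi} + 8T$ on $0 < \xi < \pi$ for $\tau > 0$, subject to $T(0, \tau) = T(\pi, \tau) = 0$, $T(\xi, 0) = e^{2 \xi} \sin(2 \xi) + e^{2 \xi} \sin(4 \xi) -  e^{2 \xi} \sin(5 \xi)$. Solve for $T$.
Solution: Substitute $T = e^{2\xi}u$.
Then $T_{\xi} = e^{2\xi}(u_{\xi} + 2u)$, $T_{\xi\xi} = e^{2\xi}(u_{\xi\xi} + 4u_{\xi} + 4u)$, $T_{\tau} = e^{2\xi}u_{\tau}$; substituting and dividing by $e^{2\xi}$, the lower-order terms cancel: $u_{\tau} = 2u_{\xi\xi}$ (standard heat equation).
Data for $u$: $u(\xi,0) = e^{-2\xi}T(\xi,0) = \sin(2 \xi) + \sin(4 \xi) - \sin(5 \xi)$. The boundary conditions carry over: $u(0,\tau) = u(\pi,\tau) = 0$.
Separating variables: $u = \sum c_n e^{-2n^2\tau} \sin(n\xi)$. From $u(\xi,0) = \sin(2 \xi) + \sin(4 \xi) - \sin(5 \xi)$: $c_2=1, c_4=1, c_5=-1$.
So $u(\xi,\tau) = e^{-8 \tau} \sin(2 \xi) + e^{-32 \tau} \sin(4 \xi) - e^{-50 \tau} \sin(5 \xi)$, and $T(\xi,\tau) = e^{2\xi}u(\xi,\tau)$.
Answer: $T(\xi, \tau) = e^{-8 \tau} e^{2 \xi} \sin(2 \xi) + e^{-32 \tau} e^{2 \xi} \sin(4 \xi) -  e^{-50 \tau} e^{2 \xi} \sin(5 \xi)$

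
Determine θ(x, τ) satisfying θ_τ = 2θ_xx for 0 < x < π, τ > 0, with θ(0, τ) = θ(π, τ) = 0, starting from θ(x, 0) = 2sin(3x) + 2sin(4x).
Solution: Using separation of variables θ = X(x)G(τ):
Eigenfunctions: sin(nx), n = 1, 2, 3, ...
General solution: θ(x, τ) = Σ c_n sin(nx) exp(-2n² τ)
Matching θ(x,0) = 2sin(3x) + 2sin(4x) term by term: c_3=2, c_4=2.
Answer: θ(x, τ) = 2exp(-18τ)sin(3x) + 2exp(-32τ)sin(4x)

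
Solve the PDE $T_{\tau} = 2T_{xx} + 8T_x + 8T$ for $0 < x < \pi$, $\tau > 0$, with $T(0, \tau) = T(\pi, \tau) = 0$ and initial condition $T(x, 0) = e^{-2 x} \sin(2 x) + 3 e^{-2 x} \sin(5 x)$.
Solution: Substitute $T = e^{-2x}u$, i.e. $u = e^{2x}T$.
By the product rule, $T_x = e^{-2x}(u_x - 2u)$, $T_{xx} = e^{-2x}(u_{xx} - 4u_x + 4u)$, $T_{\tau} = e^{-2x}u_{\tau}$.
Substituting into the PDE and dividing by $e^{-2x}$: $u_{\tau} = 2(u_{xx} - 4u_x + 4u) + 8(u_x - 2u) + 8u$.
The lower-order terms cancel, leaving the standard heat equation $u_{\tau} = 2u_{xx}$.
Initial data for $u$: $u(x,0) = e^{2x}T(x,0) = \sin(2 x) + 3 \sin(5 x)$. The boundary conditions carry over: $u(0,\tau) = u(\pi,\tau) = 0$.
Solve for $u$:
  Using separation of variables $u = X(x)G(\tau)$:
  Eigenfunctions: $\sin(nx)$, $n = 1, 2, 3, \ldots$
  General solution: $u(x, \tau) = \sum c_n \sin(nx) e^{-2n^2 \tau}$
  Matching $u(x,0) = \sin(2 x) + 3 \sin(5 x)$ term by term: $c_2=1, c_5=3$.
Hence $u(x,\tau) = e^{-8 \tau} \sin(2 x) + 3 e^{-50 \tau} \sin(5 x)$.
Transform back: $T(x,\tau) = e^{-2x}u(x,\tau)$.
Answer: $T(x, \tau) = e^{-8 \tau} e^{-2 x} \sin(2 x) + 3 e^{-50 \tau} e^{-2 x} \sin(5 x)$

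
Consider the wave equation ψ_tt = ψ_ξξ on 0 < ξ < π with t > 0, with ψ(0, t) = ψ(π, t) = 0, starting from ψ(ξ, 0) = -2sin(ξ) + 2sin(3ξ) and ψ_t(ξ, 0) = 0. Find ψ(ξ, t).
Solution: Using separation of variables ψ = X(ξ)T(t):
Eigenfunctions: sin(nξ), n = 1, 2, 3, ...
General solution: ψ(ξ, t) = Σ [A_n cos(n t) + B_n sin(n t)] sin(nξ)
From ψ(ξ,0) = -2sin(ξ) + 2sin(3ξ): A_1=-2, A_3=2. From ψ_t(ξ,0) = 0: all B_n = 0.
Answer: ψ(ξ, t) = -2sin(ξ)cos(t) + 2sin(3ξ)cos(3t)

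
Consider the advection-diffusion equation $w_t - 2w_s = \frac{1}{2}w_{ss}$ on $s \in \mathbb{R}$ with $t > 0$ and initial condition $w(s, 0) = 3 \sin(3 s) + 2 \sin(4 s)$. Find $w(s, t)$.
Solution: Change to a moving frame: let $\eta = s + 2t$, $\sigma = t$ and write $w(s,t) = u(\eta,\sigma)$.
By the chain rule $w_t = u_{\sigma} + 2u_{\eta}$, $w_s = u_{\eta}$, $w_{ss} = u_{\eta\eta}$.
Then $w_t - 2w_s = u_{\sigma}$: the advection term cancels and the PDE becomes the heat equation $u_{\sigma} = \frac{1}{2}u_{\eta\eta}$ on $\eta \in \mathbb{R}$.
Initial data: $u(\eta,0) = w(\eta,0) = 3 \sin(3 \eta) + 2 \sin(4 \eta)$.
On $\eta \in \mathbb{R}$ each mode satisfies $(\sin(n\eta))'' = -n^2 \sin(n\eta)$, so $e^{-n^2\sigma/2} \sin(n\eta)$ solves the heat equation; by superposition $u(\eta,\sigma) = \sum c_n e^{-n^2\sigma/2} \sin(n\eta)$.
Reading off the coefficients: $c_3=3, c_4=2$, so $u(\eta,\sigma) = 2 e^{-8 \sigma} \sin(4 \eta) + 3 e^{-9 \sigma/2} \sin(3 \eta)$.
Substituting back $\eta = s + 2t$, $\sigma = t$: $w(s,t) = u(s + 2t, t)$.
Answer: $w(s, t) = 2 e^{-8 t} \sin(4 s + 8 t) + 3 e^{-9 t/2} \sin(3 s + 6 t)$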